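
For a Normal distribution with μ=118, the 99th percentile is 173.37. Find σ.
σ = 23.8013

For X ~ Normal(μ, σ), the p-th percentile satisfies x = μ + z_p × σ,
where z_p = Φ⁻¹(p) is the standard normal quantile.

Step 1: z_{0.99} = Φ⁻¹(0.99) = 2.3263

Step 2: Solve for σ:
173.37 = 118 + 2.3263 × σ
σ = (173.37 - 118) / 2.3263
σ = 55.37 / 2.3263
σ = 23.8013

Verification: μ + z × σ = 118 + 2.3263 × 23.8013 = 173.37 ✓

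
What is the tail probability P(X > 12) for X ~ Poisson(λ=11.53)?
0.370450

We have X ~ Poisson(λ=11.53).

P(X > 12) = 1 - P(X ≤ 12)
                = 1 - F(12)
                = 1 - 0.629550
                = 0.370450

So there's approximately a 37.0% chance that X exceeds 12.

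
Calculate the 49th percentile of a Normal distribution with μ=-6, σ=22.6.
-6.5666

We have X ~ Normal(μ=-6, σ=22.6).

We want to find x such that P(X ≤ x) = 0.49.

This is the 49th percentile, which means 49% of values fall below this point.

Using the inverse CDF (quantile function):
x = F⁻¹(0.49) = -6.5666

Verification: P(X ≤ -6.5666) = 0.49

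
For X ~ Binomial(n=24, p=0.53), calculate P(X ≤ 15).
0.872686

We have X ~ Binomial(n=24, p=0.53).

The CDF gives us P(X ≤ k).

Using the CDF:
P(X ≤ 15) = 0.872686

This means there's approximately a 87.3% chance that X is at most 15.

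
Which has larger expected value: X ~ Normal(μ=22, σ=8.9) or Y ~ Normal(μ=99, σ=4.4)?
Y has larger mean (99.0000 > 22.0000)

Compute the expected value for each distribution:

X ~ Normal(μ=22, σ=8.9):
E[X] = 22.0000

Y ~ Normal(μ=99, σ=4.4):
E[Y] = 99.0000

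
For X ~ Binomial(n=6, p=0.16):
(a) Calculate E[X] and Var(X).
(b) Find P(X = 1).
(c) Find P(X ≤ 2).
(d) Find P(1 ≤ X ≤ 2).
(a) E[X] = 0.9600, Var(X) = 0.8064
(b) P(X = 1) = 0.401483
(c) P(X ≤ 2) = 0.943964
(d) P(1 ≤ X ≤ 2) = 0.592666

We have X ~ Binomial(n=6, p=0.16).

(a) Moments:
E[X] = 0.9600
Var(X) = 0.8064
σ = √Var(X) = 0.8980

(b) Point probability using PMF:
P(X = 1) = 0.401483

(c) Cumulative probability using CDF:
P(X ≤ 2) = F(2) = 0.943964

(d) Range probability:
P(1 ≤ X ≤ 2) = P(X ≤ 2) - P(X ≤ 0)
                   = F(2) - F(0)
                   = 0.943964 - 0.351298
                   = 0.592666

This means approximately 59.3% of outcomes fall in the interval [1, 2].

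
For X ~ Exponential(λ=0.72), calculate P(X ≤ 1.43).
0.642850

We have X ~ Exponential(λ=0.72).

The CDF gives us P(X ≤ k).

Using the CDF:
P(X ≤ 1.43) = 0.642850

This means there's approximately a 64.3% chance that X is at most 1.43.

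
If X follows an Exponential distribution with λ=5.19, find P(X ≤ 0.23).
0.696902

We have X ~ Exponential(λ=5.19).

The CDF gives us P(X ≤ k).

Using the CDF:
P(X ≤ 0.23) = 0.696902

This means there's approximately a 69.7% chance that X is at most 0.23.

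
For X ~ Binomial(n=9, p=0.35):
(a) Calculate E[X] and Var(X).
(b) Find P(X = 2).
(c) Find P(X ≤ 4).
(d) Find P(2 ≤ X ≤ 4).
(a) E[X] = 3.1500, Var(X) = 2.0475
(b) P(X = 2) = 0.216188
(c) P(X ≤ 4) = 0.828281
(d) P(2 ≤ X ≤ 4) = 0.707196

We have X ~ Binomial(n=9, p=0.35).

(a) Moments:
E[X] = 3.1500
Var(X) = 2.0475
σ = √Var(X) = 1.4309

(b) Point probability using PMF:
P(X = 2) = 0.216188

(c) Cumulative probability using CDF:
P(X ≤ 4) = F(4) = 0.828281

(d) Range probability:
P(2 ≤ X ≤ 4) = P(X ≤ 4) - P(X ≤ 1)
                   = F(4) - F(1)
                   = 0.828281 - 0.121085
                   = 0.707196

This means approximately 70.7% of outcomes fall in the interval [2, 4].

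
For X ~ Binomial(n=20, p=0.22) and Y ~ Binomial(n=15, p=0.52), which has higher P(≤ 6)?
X has higher probability (P(X ≤ 6) = 0.8699 > P(Y ≤ 6) = 0.2510)

Compute P(≤ 6) for each distribution:

X ~ Binomial(n=20, p=0.22):
P(X ≤ 6) = 0.8699

Y ~ Binomial(n=15, p=0.52):
P(Y ≤ 6) = 0.2510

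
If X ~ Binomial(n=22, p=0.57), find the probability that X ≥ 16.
0.099501

We have X ~ Binomial(n=22, p=0.57).

For discrete distributions, P(X ≥ 16) = 1 - P(X ≤ 15).

P(X ≤ 15) = 0.900499
P(X ≥ 16) = 1 - 0.900499 = 0.099501

So there's approximately a 10.0% chance that X is at least 16.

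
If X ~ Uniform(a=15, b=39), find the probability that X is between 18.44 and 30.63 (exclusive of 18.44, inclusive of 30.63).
0.507917

We have X ~ Uniform(a=15, b=39).

To find P(18.44 < X ≤ 30.63), we use:
P(18.44 < X ≤ 30.63) = P(X ≤ 30.63) - P(X ≤ 18.44)
                 = F(30.63) - F(18.44)
                 = 0.651250 - 0.143333
                 = 0.507917

So there's approximately a 50.8% chance that X falls in this range.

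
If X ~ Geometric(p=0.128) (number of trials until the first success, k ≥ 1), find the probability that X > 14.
0.146971

We have X ~ Geometric(p=0.128) (number of trials until the first success, k ≥ 1).

P(X > 14) = 1 - P(X ≤ 14)
                = 1 - F(14)
                = 1 - 0.853029
                = 0.146971

So there's approximately a 14.7% chance that X exceeds 14.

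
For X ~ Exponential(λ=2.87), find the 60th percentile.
0.3193

We have X ~ Exponential(λ=2.87).

We want to find x such that P(X ≤ x) = 0.6.

This is the 60th percentile, which means 60% of values fall below this point.

Using the inverse CDF (quantile function):
x = F⁻¹(0.6) = 0.3193

Verification: P(X ≤ 0.3193) = 0.6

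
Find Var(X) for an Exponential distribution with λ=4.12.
0.0589

We have X ~ Exponential(λ=4.12).

For an Exponential distribution with λ=4.12:
Var(X) = 0.0589

The variance measures the spread of the distribution around the mean.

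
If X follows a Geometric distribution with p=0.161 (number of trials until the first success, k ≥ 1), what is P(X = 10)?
0.033165

We have X ~ Geometric(p=0.161) (number of trials until the first success, k ≥ 1).

For a Geometric distribution, the PMF gives us the probability of each outcome.

Using the PMF formula:
P(X = 10) = 0.033165

Rounded to 4 decimal places: 0.0332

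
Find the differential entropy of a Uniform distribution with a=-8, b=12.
2.9957 nats

We have X ~ Uniform(a=-8, b=12).

The differential entropy measures the uncertainty or information content of the distribution.

For a Uniform distribution with a=-8, b=12:
h(X) = 2.9957 nats

(In bits, this would be 4.3219 bits.)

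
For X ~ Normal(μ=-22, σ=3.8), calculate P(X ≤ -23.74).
0.323514

We have X ~ Normal(μ=-22, σ=3.8).

The CDF gives us P(X ≤ k).

Using the CDF:
P(X ≤ -23.74) = 0.323514

This means there's approximately a 32.4% chance that X is at most -23.74.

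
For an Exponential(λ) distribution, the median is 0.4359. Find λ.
λ = 1.5902

For X ~ Exponential(λ), the CDF is F(x) = 1 - e^(-λx).
The median m satisfies F(m) = 0.5:
1 - e^(-λm) = 0.5
e^(-λm) = 0.5
λm = ln(2)
m = ln(2) / λ

Given m = 0.4359:
λ = ln(2) / 0.4359 = 0.693147 / 0.4359 = 1.5902

Verification: ln(2) / 1.5902 = 0.4359 ✓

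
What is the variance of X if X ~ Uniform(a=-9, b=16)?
52.0833

We have X ~ Uniform(a=-9, b=16).

For a Uniform distribution with a=-9, b=16:
Var(X) = 52.0833

The variance measures the spread of the distribution around the mean.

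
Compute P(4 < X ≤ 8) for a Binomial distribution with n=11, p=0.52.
0.725221

We have X ~ Binomial(n=11, p=0.52).

To find P(4 < X ≤ 8), we use:
P(4 < X ≤ 8) = P(X ≤ 8) - P(X ≤ 4)
                 = F(8) - F(4)
                 = 0.956389 - 0.231168
                 = 0.725221

So there's approximately a 72.5% chance that X falls in this range.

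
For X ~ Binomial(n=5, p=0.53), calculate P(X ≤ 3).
0.772754

We have X ~ Binomial(n=5, p=0.53).

The CDF gives us P(X ≤ k).

Using the CDF:
P(X ≤ 3) = 0.772754

This means there's approximately a 77.3% chance that X is at most 3.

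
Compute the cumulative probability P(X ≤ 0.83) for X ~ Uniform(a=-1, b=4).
0.366000

We have X ~ Uniform(a=-1, b=4).

The CDF gives us P(X ≤ k).

Using the CDF:
P(X ≤ 0.83) = 0.366000

This means there's approximately a 36.6% chance that X is at most 0.83.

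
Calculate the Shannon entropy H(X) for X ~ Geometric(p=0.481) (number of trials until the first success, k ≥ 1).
1.4396 nats

We have X ~ Geometric(p=0.481) (number of trials until the first success, k ≥ 1).

The Shannon entropy measures the uncertainty or information content of the distribution.

For a Geometric distribution with p=0.481 (number of trials until the first success, k ≥ 1):
H(X) = 1.4396 nats

(In bits, this would be 2.0768 bits.)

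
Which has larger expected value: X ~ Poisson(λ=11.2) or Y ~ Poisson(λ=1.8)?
X has larger mean (11.2000 > 1.8000)

Compute the expected value for each distribution:

X ~ Poisson(λ=11.2):
E[X] = 11.2000

Y ~ Poisson(λ=1.8):
E[Y] = 1.8000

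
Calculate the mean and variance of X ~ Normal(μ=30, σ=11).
E[X] = 30.0000, Var(X) = 121.0000

We have X ~ Normal(μ=30, σ=11).

For a Normal distribution with μ=30, σ=11:

Expected value:
E[X] = 30.0000

Variance:
Var(X) = 121.0000

Standard deviation:
σ = √Var(X) = 11.0000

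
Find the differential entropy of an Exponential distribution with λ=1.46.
0.6216 nats

We have X ~ Exponential(λ=1.46).

The differential entropy measures the uncertainty or information content of the distribution.

For an Exponential distribution with λ=1.46:
h(X) = 0.6216 nats

(In bits, this would be 0.8967 bits.)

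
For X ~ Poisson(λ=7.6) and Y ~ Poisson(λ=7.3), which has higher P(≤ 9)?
Y has higher probability (P(Y ≤ 9) = 0.7988 > P(X ≤ 9) = 0.7649)

Compute P(≤ 9) for each distribution:

X ~ Poisson(λ=7.6):
P(X ≤ 9) = 0.7649

Y ~ Poisson(λ=7.3):
P(Y ≤ 9) = 0.7988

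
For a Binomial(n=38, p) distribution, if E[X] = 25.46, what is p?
p = 0.67

For a Binomial(n, p) distribution:
E[X] = n × p

Given n = 38 and E[X] = 25.46:
25.46 = 38 × p
p = 25.46 / 38 = 0.67

Verification: Binomial(38, 0.67) has E[X] = 25.46 ✓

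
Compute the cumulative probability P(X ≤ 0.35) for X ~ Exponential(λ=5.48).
0.853100

We have X ~ Exponential(λ=5.48).

The CDF gives us P(X ≤ k).

Using the CDF:
P(X ≤ 0.35) = 0.853100

This means there's approximately a 85.3% chance that X is at most 0.35.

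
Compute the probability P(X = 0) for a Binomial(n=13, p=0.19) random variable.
0.064611

We have X ~ Binomial(n=13, p=0.19).

For a Binomial distribution, the PMF gives us the probability of each outcome.

Using the PMF formula:
P(X = 0) = 0.064611

Rounded to 4 decimal places: 0.0646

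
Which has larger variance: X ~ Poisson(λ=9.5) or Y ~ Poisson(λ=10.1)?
Y has larger variance (10.1000 > 9.5000)

Compute the variance for each distribution:

X ~ Poisson(λ=9.5):
Var(X) = 9.5000

Y ~ Poisson(λ=10.1):
Var(Y) = 10.1000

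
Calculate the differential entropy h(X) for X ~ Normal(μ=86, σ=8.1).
3.5108 nats

We have X ~ Normal(μ=86, σ=8.1).

The differential entropy measures the uncertainty or information content of the distribution.

For a Normal distribution with μ=86, σ=8.1:
h(X) = 3.5108 nats

(In bits, this would be 5.0650 bits.)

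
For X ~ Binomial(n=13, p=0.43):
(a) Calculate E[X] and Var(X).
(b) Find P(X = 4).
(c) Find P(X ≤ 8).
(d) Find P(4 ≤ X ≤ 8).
(a) E[X] = 5.5900, Var(X) = 3.1863
(b) P(X = 4) = 0.155258
(c) P(X ≤ 8) = 0.947952
(d) P(4 ≤ X ≤ 8) = 0.828622

We have X ~ Binomial(n=13, p=0.43).

(a) Moments:
E[X] = 5.5900
Var(X) = 3.1863
σ = √Var(X) = 1.7850

(b) Point probability using PMF:
P(X = 4) = 0.155258

(c) Cumulative probability using CDF:
P(X ≤ 8) = F(8) = 0.947952

(d) Range probability:
P(4 ≤ X ≤ 8) = P(X ≤ 8) - P(X ≤ 3)
                   = F(8) - F(3)
                   = 0.947952 - 0.119330
                   = 0.828622

This means approximately 82.9% of outcomes fall in the interval [4, 8].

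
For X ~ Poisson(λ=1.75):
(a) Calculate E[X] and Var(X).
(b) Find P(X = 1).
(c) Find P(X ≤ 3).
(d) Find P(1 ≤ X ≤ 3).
(a) E[X] = 1.7500, Var(X) = 1.7500
(b) P(X = 1) = 0.304104
(c) P(X ≤ 3) = 0.899190
(d) P(1 ≤ X ≤ 3) = 0.725416

We have X ~ Poisson(λ=1.75).

(a) Moments:
E[X] = 1.7500
Var(X) = 1.7500
σ = √Var(X) = 1.3229

(b) Point probability using PMF:
P(X = 1) = 0.304104

(c) Cumulative probability using CDF:
P(X ≤ 3) = F(3) = 0.899190

(d) Range probability:
P(1 ≤ X ≤ 3) = P(X ≤ 3) - P(X ≤ 0)
                   = F(3) - F(0)
                   = 0.899190 - 0.173774
                   = 0.725416

This means approximately 72.5% of outcomes fall in the interval [1, 3].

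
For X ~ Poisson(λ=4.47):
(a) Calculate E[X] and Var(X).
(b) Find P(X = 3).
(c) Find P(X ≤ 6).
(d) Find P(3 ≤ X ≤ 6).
(a) E[X] = 4.4700, Var(X) = 4.4700
(b) P(X = 3) = 0.170402
(c) P(X ≤ 6) = 0.834875
(d) P(3 ≤ X ≤ 6) = 0.657894

We have X ~ Poisson(λ=4.47).

(a) Moments:
E[X] = 4.4700
Var(X) = 4.4700
σ = √Var(X) = 2.1142

(b) Point probability using PMF:
P(X = 3) = 0.170402

(c) Cumulative probability using CDF:
P(X ≤ 6) = F(6) = 0.834875

(d) Range probability:
P(3 ≤ X ≤ 6) = P(X ≤ 6) - P(X ≤ 2)
                   = F(6) - F(2)
                   = 0.834875 - 0.176981
                   = 0.657894

This means approximately 65.8% of outcomes fall in the interval [3, 6].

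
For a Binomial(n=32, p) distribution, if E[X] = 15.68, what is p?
p = 0.49

For a Binomial(n, p) distribution:
E[X] = n × p

Given n = 32 and E[X] = 15.68:
15.68 = 32 × p
p = 15.68 / 32 = 0.49

Verification: Binomial(32, 0.49) has E[X] = 15.68 ✓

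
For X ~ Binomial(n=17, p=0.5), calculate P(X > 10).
0.166153

We have X ~ Binomial(n=17, p=0.5).

P(X > 10) = 1 - P(X ≤ 10)
                = 1 - F(10)
                = 1 - 0.833847
                = 0.166153

So there's approximately a 16.6% chance that X exceeds 10.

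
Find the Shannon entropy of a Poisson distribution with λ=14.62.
2.7542 nats

We have X ~ Poisson(λ=14.62).

The Shannon entropy measures the uncertainty or information content of the distribution.

For a Poisson distribution with λ=14.62:
H(X) = 2.7542 nats

(In bits, this would be 3.9735 bits.)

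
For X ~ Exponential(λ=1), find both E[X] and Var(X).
E[X] = 1.0000, Var(X) = 1.0000

We have X ~ Exponential(λ=1).

For an Exponential distribution with λ=1:

Expected value:
E[X] = 1.0000

Variance:
Var(X) = 1.0000

Standard deviation:
σ = √Var(X) = 1.0000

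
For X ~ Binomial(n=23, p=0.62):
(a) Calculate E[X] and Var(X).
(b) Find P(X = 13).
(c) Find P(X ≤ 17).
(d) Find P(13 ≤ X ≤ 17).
(a) E[X] = 14.2600, Var(X) = 5.4188
(b) P(X = 13) = 0.143674
(c) P(X ≤ 17) = 0.921469
(d) P(13 ≤ X ≤ 17) = 0.698586

We have X ~ Binomial(n=23, p=0.62).

(a) Moments:
E[X] = 14.2600
Var(X) = 5.4188
σ = √Var(X) = 2.3278

(b) Point probability using PMF:
P(X = 13) = 0.143674

(c) Cumulative probability using CDF:
P(X ≤ 17) = F(17) = 0.921469

(d) Range probability:
P(13 ≤ X ≤ 17) = P(X ≤ 17) - P(X ≤ 12)
                   = F(17) - F(12)
                   = 0.921469 - 0.222883
                   = 0.698586

This means approximately 69.9% of outcomes fall in the interval [13, 17].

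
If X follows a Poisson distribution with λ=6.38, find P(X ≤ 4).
0.237402

We have X ~ Poisson(λ=6.38).

The CDF gives us P(X ≤ k).

Using the CDF:
P(X ≤ 4) = 0.237402

This means there's approximately a 23.7% chance that X is at most 4.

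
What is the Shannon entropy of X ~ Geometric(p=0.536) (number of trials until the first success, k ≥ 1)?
1.2883 nats

We have X ~ Geometric(p=0.536) (number of trials until the first success, k ≥ 1).

The Shannon entropy measures the uncertainty or information content of the distribution.

For a Geometric distribution with p=0.536 (number of trials until the first success, k ≥ 1):
H(X) = 1.2883 nats

(In bits, this would be 1.8587 bits.)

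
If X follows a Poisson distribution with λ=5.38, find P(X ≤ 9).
0.952210

We have X ~ Poisson(λ=5.38).

The CDF gives us P(X ≤ k).

Using the CDF:
P(X ≤ 9) = 0.952210

This means there's approximately a 95.2% chance that X is at most 9.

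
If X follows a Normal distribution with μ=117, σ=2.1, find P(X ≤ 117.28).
0.553035

We have X ~ Normal(μ=117, σ=2.1).

The CDF gives us P(X ≤ k).

Using the CDF:
P(X ≤ 117.28) = 0.553035

This means there's approximately a 55.3% chance that X is at most 117.28.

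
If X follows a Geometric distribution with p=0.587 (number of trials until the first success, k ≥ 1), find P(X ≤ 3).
0.929555

We have X ~ Geometric(p=0.587) (number of trials until the first success, k ≥ 1).

The CDF gives us P(X ≤ k).

Using the CDF:
P(X ≤ 3) = 0.929555

This means there's approximately a 93.0% chance that X is at most 3.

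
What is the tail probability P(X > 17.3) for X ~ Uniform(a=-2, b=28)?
0.356667

We have X ~ Uniform(a=-2, b=28).

P(X > 17.3) = 1 - P(X ≤ 17.3)
                = 1 - F(17.3)
                = 1 - 0.643333
                = 0.356667

So there's approximately a 35.7% chance that X exceeds 17.3.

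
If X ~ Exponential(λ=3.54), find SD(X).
0.2825

We have X ~ Exponential(λ=3.54).

For an Exponential distribution with λ=3.54:
σ = √Var(X) = 0.2825

The standard deviation is the square root of the variance.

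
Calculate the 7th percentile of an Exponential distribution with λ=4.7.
0.0154

We have X ~ Exponential(λ=4.7).

We want to find x such that P(X ≤ x) = 0.07.

This is the 7th percentile, which means 7% of values fall below this point.

Using the inverse CDF (quantile function):
x = F⁻¹(0.07) = 0.0154

Verification: P(X ≤ 0.0154) = 0.07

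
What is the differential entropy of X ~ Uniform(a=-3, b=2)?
1.6094 nats

We have X ~ Uniform(a=-3, b=2).

The differential entropy measures the uncertainty or information content of the distribution.

For a Uniform distribution with a=-3, b=2:
h(X) = 1.6094 nats

(In bits, this would be 2.3219 bits.)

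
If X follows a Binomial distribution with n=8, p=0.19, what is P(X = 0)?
0.185302

We have X ~ Binomial(n=8, p=0.19).

For a Binomial distribution, the PMF gives us the probability of each outcome.

Using the PMF formula:
P(X = 0) = 0.185302

Rounded to 4 decimal places: 0.1853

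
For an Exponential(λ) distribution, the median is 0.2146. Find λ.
λ = 3.2299

For X ~ Exponential(λ), the CDF is F(x) = 1 - e^(-λx).
The median m satisfies F(m) = 0.5:
1 - e^(-λm) = 0.5
e^(-λm) = 0.5
λm = ln(2)
m = ln(2) / λ

Given m = 0.2146:
λ = ln(2) / 0.2146 = 0.693147 / 0.2146 = 3.2299

Verification: ln(2) / 3.2299 = 0.2146 ✓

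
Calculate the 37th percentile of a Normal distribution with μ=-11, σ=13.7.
-15.5464

We have X ~ Normal(μ=-11, σ=13.7).

We want to find x such that P(X ≤ x) = 0.37.

This is the 37th percentile, which means 37% of values fall below this point.

Using the inverse CDF (quantile function):
x = F⁻¹(0.37) = -15.5464

Verification: P(X ≤ -15.5464) = 0.37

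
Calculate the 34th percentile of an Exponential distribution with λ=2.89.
0.1438

We have X ~ Exponential(λ=2.89).

We want to find x such that P(X ≤ x) = 0.34.

This is the 34th percentile, which means 34% of values fall below this point.

Using the inverse CDF (quantile function):
x = F⁻¹(0.34) = 0.1438

Verification: P(X ≤ 0.1438) = 0.34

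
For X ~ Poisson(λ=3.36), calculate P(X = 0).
0.034735

We have X ~ Poisson(λ=3.36).

For a Poisson distribution, the PMF gives us the probability of each outcome.

Using the PMF formula:
P(X = 0) = 0.034735

Rounded to 4 decimal places: 0.0347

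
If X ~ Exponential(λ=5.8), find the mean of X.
0.1724

We have X ~ Exponential(λ=5.8).

For an Exponential distribution with λ=5.8:
E[X] = 0.1724

This is the expected (average) value of X.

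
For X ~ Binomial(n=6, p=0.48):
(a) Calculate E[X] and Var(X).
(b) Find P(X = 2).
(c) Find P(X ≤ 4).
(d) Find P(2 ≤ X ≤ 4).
(a) E[X] = 2.8800, Var(X) = 1.4976
(b) P(X = 2) = 0.252689
(c) P(X ≤ 4) = 0.908271
(d) P(2 ≤ X ≤ 4) = 0.779001

We have X ~ Binomial(n=6, p=0.48).

(a) Moments:
E[X] = 2.8800
Var(X) = 1.4976
σ = √Var(X) = 1.2238

(b) Point probability using PMF:
P(X = 2) = 0.252689

(c) Cumulative probability using CDF:
P(X ≤ 4) = F(4) = 0.908271

(d) Range probability:
P(2 ≤ X ≤ 4) = P(X ≤ 4) - P(X ≤ 1)
                   = F(4) - F(1)
                   = 0.908271 - 0.129269
                   = 0.779001

This means approximately 77.9% of outcomes fall in the interval [2, 4].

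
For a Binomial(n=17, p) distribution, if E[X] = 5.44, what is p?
p = 0.32

For a Binomial(n, p) distribution:
E[X] = n × p

Given n = 17 and E[X] = 5.44:
5.44 = 17 × p
p = 5.44 / 17 = 0.32

Verification: Binomial(17, 0.32) has E[X] = 5.44 ✓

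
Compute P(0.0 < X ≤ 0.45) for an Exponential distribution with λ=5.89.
0.929384

We have X ~ Exponential(λ=5.89).

To find P(0.0 < X ≤ 0.45), we use:
P(0.0 < X ≤ 0.45) = P(X ≤ 0.45) - P(X ≤ 0.0)
                 = F(0.45) - F(0.0)
                 = 0.929384 - 0.000000
                 = 0.929384

So there's approximately a 92.9% chance that X falls in this range.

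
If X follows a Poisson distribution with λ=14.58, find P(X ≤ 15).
0.611027

We have X ~ Poisson(λ=14.58).

The CDF gives us P(X ≤ k).

Using the CDF:
P(X ≤ 15) = 0.611027

This means there's approximately a 61.1% chance that X is at most 15.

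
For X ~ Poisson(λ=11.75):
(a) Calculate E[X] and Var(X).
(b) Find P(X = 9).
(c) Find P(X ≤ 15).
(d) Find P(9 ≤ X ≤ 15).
(a) E[X] = 11.7500, Var(X) = 11.7500
(b) P(X = 9) = 0.092815
(c) P(X ≤ 15) = 0.861941
(d) P(9 ≤ X ≤ 15) = 0.689840

We have X ~ Poisson(λ=11.75).

(a) Moments:
E[X] = 11.7500
Var(X) = 11.7500
σ = √Var(X) = 3.4278

(b) Point probability using PMF:
P(X = 9) = 0.092815

(c) Cumulative probability using CDF:
P(X ≤ 15) = F(15) = 0.861941

(d) Range probability:
P(9 ≤ X ≤ 15) = P(X ≤ 15) - P(X ≤ 8)
                   = F(15) - F(8)
                   = 0.861941 - 0.172100
                   = 0.689840

This means approximately 69.0% of outcomes fall in the interval [9, 15].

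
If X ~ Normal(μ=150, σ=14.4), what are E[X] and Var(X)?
E[X] = 150.0000, Var(X) = 207.3600

We have X ~ Normal(μ=150, σ=14.4).

For a Normal distribution with μ=150, σ=14.4:

Expected value:
E[X] = 150.0000

Variance:
Var(X) = 207.3600

Standard deviation:
σ = √Var(X) = 14.4000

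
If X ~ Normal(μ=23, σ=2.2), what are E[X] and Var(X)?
E[X] = 23.0000, Var(X) = 4.8400

We have X ~ Normal(μ=23, σ=2.2).

For a Normal distribution with μ=23, σ=2.2:

Expected value:
E[X] = 23.0000

Variance:
Var(X) = 4.8400

Standard deviation:
σ = √Var(X) = 2.2000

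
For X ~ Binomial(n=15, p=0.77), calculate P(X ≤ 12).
0.705521

We have X ~ Binomial(n=15, p=0.77).

The CDF gives us P(X ≤ k).

Using the CDF:
P(X ≤ 12) = 0.705521

This means there's approximately a 70.6% chance that X is at most 12.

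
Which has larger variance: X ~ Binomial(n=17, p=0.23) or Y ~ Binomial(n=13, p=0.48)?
Y has larger variance (3.2448 > 3.0107)

Compute the variance for each distribution:

X ~ Binomial(n=17, p=0.23):
Var(X) = 3.0107

Y ~ Binomial(n=13, p=0.48):
Var(Y) = 3.2448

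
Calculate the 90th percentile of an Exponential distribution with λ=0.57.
4.0396

We have X ~ Exponential(λ=0.57).

We want to find x such that P(X ≤ x) = 0.9.

This is the 90th percentile, which means 90% of values fall below this point.

Using the inverse CDF (quantile function):
x = F⁻¹(0.9) = 4.0396

Verification: P(X ≤ 4.0396) = 0.9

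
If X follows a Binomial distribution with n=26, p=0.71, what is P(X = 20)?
0.145117

We have X ~ Binomial(n=26, p=0.71).

For a Binomial distribution, the PMF gives us the probability of each outcome.

Using the PMF formula:
P(X = 20) = 0.145117

Rounded to 4 decimal places: 0.1451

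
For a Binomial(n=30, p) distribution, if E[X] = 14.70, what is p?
p = 0.49

For a Binomial(n, p) distribution:
E[X] = n × p

Given n = 30 and E[X] = 14.70:
14.70 = 30 × p
p = 14.70 / 30 = 0.49

Verification: Binomial(30, 0.49) has E[X] = 14.70 ✓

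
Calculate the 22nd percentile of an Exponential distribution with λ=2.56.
0.0971

We have X ~ Exponential(λ=2.56).

We want to find x such that P(X ≤ x) = 0.22.

This is the 22nd percentile, which means 22% of values fall below this point.

Using the inverse CDF (quantile function):
x = F⁻¹(0.22) = 0.0971

Verification: P(X ≤ 0.0971) = 0.22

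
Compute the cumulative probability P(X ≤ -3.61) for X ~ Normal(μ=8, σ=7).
0.048601

We have X ~ Normal(μ=8, σ=7).

The CDF gives us P(X ≤ k).

Using the CDF:
P(X ≤ -3.61) = 0.048601

This means there's approximately a 4.9% chance that X is at most -3.61.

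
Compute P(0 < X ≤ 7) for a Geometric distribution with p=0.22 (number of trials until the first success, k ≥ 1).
0.824344

We have X ~ Geometric(p=0.22) (number of trials until the first success, k ≥ 1).

To find P(0 < X ≤ 7), we use:
P(0 < X ≤ 7) = P(X ≤ 7) - P(X ≤ 0)
                 = F(7) - F(0)
                 = 0.824344 - 0.000000
                 = 0.824344

So there's approximately a 82.4% chance that X falls in this range.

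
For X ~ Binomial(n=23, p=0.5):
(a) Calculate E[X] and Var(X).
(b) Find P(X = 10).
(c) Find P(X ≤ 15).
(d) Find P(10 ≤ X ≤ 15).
(a) E[X] = 11.5000, Var(X) = 5.7500
(b) P(X = 10) = 0.136383
(c) P(X ≤ 15) = 0.953430
(d) P(10 ≤ X ≤ 15) = 0.750994

We have X ~ Binomial(n=23, p=0.5).

(a) Moments:
E[X] = 11.5000
Var(X) = 5.7500
σ = √Var(X) = 2.3979

(b) Point probability using PMF:
P(X = 10) = 0.136383

(c) Cumulative probability using CDF:
P(X ≤ 15) = F(15) = 0.953430

(d) Range probability:
P(10 ≤ X ≤ 15) = P(X ≤ 15) - P(X ≤ 9)
                   = F(15) - F(9)
                   = 0.953430 - 0.202436
                   = 0.750994

This means approximately 75.1% of outcomes fall in the interval [10, 15].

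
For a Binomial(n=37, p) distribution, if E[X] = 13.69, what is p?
p = 0.37

For a Binomial(n, p) distribution:
E[X] = n × p

Given n = 37 and E[X] = 13.69:
13.69 = 37 × p
p = 13.69 / 37 = 0.37

Verification: Binomial(37, 0.37) has E[X] = 13.69 ✓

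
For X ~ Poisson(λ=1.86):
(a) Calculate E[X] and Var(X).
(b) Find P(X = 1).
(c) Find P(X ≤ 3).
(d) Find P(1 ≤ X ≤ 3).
(a) E[X] = 1.8600, Var(X) = 1.8600
(b) P(X = 1) = 0.289551
(c) P(X ≤ 3) = 0.881461
(d) P(1 ≤ X ≤ 3) = 0.725789

We have X ~ Poisson(λ=1.86).

(a) Moments:
E[X] = 1.8600
Var(X) = 1.8600
σ = √Var(X) = 1.3638

(b) Point probability using PMF:
P(X = 1) = 0.289551

(c) Cumulative probability using CDF:
P(X ≤ 3) = F(3) = 0.881461

(d) Range probability:
P(1 ≤ X ≤ 3) = P(X ≤ 3) - P(X ≤ 0)
                   = F(3) - F(0)
                   = 0.881461 - 0.155673
                   = 0.725789

This means approximately 72.6% of outcomes fall in the interval [1, 3].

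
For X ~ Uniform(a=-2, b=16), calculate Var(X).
27.0000

We have X ~ Uniform(a=-2, b=16).

For a Uniform distribution with a=-2, b=16:
Var(X) = 27.0000

The variance measures the spread of the distribution around the mean.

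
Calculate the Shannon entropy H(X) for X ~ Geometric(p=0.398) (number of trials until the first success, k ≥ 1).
1.6889 nats

We have X ~ Geometric(p=0.398) (number of trials until the first success, k ≥ 1).

The Shannon entropy measures the uncertainty or information content of the distribution.

For a Geometric distribution with p=0.398 (number of trials until the first success, k ≥ 1):
H(X) = 1.6889 nats

(In bits, this would be 2.4366 bits.)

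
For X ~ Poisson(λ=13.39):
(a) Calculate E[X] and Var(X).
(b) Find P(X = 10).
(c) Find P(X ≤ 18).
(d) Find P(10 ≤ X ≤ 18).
(a) E[X] = 13.3900, Var(X) = 13.3900
(b) P(X = 10) = 0.078134
(c) P(X ≤ 18) = 0.913508
(d) P(10 ≤ X ≤ 18) = 0.771940

We have X ~ Poisson(λ=13.39).

(a) Moments:
E[X] = 13.3900
Var(X) = 13.3900
σ = √Var(X) = 3.6592

(b) Point probability using PMF:
P(X = 10) = 0.078134

(c) Cumulative probability using CDF:
P(X ≤ 18) = F(18) = 0.913508

(d) Range probability:
P(10 ≤ X ≤ 18) = P(X ≤ 18) - P(X ≤ 9)
                   = F(18) - F(9)
                   = 0.913508 - 0.141568
                   = 0.771940

This means approximately 77.2% of outcomes fall in the interval [10, 18].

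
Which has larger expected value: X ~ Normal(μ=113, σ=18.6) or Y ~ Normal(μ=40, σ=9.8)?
X has larger mean (113.0000 > 40.0000)

Compute the expected value for each distribution:

X ~ Normal(μ=113, σ=18.6):
E[X] = 113.0000

Y ~ Normal(μ=40, σ=9.8):
E[Y] = 40.0000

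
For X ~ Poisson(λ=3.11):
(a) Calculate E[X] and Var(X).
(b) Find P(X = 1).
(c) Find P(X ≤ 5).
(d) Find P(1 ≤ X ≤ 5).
(a) E[X] = 3.1100, Var(X) = 3.1100
(b) P(X = 1) = 0.138709
(c) P(X ≤ 5) = 0.904588
(d) P(1 ≤ X ≤ 5) = 0.859987

We have X ~ Poisson(λ=3.11).

(a) Moments:
E[X] = 3.1100
Var(X) = 3.1100
σ = √Var(X) = 1.7635

(b) Point probability using PMF:
P(X = 1) = 0.138709

(c) Cumulative probability using CDF:
P(X ≤ 5) = F(5) = 0.904588

(d) Range probability:
P(1 ≤ X ≤ 5) = P(X ≤ 5) - P(X ≤ 0)
                   = F(5) - F(0)
                   = 0.904588 - 0.044601
                   = 0.859987

This means approximately 86.0% of outcomes fall in the interval [1, 5].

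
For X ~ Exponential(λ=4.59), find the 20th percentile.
0.0486

We have X ~ Exponential(λ=4.59).

We want to find x such that P(X ≤ x) = 0.2.

This is the 20th percentile, which means 20% of values fall below this point.

Using the inverse CDF (quantile function):
x = F⁻¹(0.2) = 0.0486

Verification: P(X ≤ 0.0486) = 0.2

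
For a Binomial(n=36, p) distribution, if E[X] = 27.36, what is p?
p = 0.76

For a Binomial(n, p) distribution:
E[X] = n × p

Given n = 36 and E[X] = 27.36:
27.36 = 36 × p
p = 27.36 / 36 = 0.76

Verification: Binomial(36, 0.76) has E[X] = 27.36 ✓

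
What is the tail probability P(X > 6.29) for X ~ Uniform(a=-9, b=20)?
0.472759

We have X ~ Uniform(a=-9, b=20).

P(X > 6.29) = 1 - P(X ≤ 6.29)
                = 1 - F(6.29)
                = 1 - 0.527241
                = 0.472759

So there's approximately a 47.3% chance that X exceeds 6.29.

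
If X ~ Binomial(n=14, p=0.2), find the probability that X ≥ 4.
0.301810

We have X ~ Binomial(n=14, p=0.2).

For discrete distributions, P(X ≥ 4) = 1 - P(X ≤ 3).

P(X ≤ 3) = 0.698190
P(X ≥ 4) = 1 - 0.698190 = 0.301810

So there's approximately a 30.2% chance that X is at least 4.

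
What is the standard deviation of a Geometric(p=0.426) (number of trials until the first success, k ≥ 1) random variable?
1.7785

We have X ~ Geometric(p=0.426) (number of trials until the first success, k ≥ 1).

For a Geometric distribution with p=0.426 (number of trials until the first success, k ≥ 1):
σ = √Var(X) = 1.7785

The standard deviation is the square root of the variance.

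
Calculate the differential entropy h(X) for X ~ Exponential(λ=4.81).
-0.5707 nats

We have X ~ Exponential(λ=4.81).

The differential entropy measures the uncertainty or information content of the distribution.

For an Exponential distribution with λ=4.81:
h(X) = -0.5707 nats

(In bits, this would be -0.8233 bits.)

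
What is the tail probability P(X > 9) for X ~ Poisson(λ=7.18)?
0.188216

We have X ~ Poisson(λ=7.18).

P(X > 9) = 1 - P(X ≤ 9)
                = 1 - F(9)
                = 1 - 0.811784
                = 0.188216

So there's approximately a 18.8% chance that X exceeds 9.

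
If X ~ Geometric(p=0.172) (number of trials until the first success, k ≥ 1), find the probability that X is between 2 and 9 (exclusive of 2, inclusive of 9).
0.502659

We have X ~ Geometric(p=0.172) (number of trials until the first success, k ≥ 1).

To find P(2 < X ≤ 9), we use:
P(2 < X ≤ 9) = P(X ≤ 9) - P(X ≤ 2)
                 = F(9) - F(2)
                 = 0.817075 - 0.314416
                 = 0.502659

So there's approximately a 50.3% chance that X falls in this range.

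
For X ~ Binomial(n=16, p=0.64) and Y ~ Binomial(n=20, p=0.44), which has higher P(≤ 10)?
Y has higher probability (P(Y ≤ 10) = 0.7788 > P(X ≤ 10) = 0.5438)

Compute P(≤ 10) for each distribution:

X ~ Binomial(n=16, p=0.64):
P(X ≤ 10) = 0.5438

Y ~ Binomial(n=20, p=0.44):
P(Y ≤ 10) = 0.7788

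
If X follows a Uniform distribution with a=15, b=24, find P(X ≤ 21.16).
0.684444

We have X ~ Uniform(a=15, b=24).

The CDF gives us P(X ≤ k).

Using the CDF:
P(X ≤ 21.16) = 0.684444

This means there's approximately a 68.4% chance that X is at most 21.16.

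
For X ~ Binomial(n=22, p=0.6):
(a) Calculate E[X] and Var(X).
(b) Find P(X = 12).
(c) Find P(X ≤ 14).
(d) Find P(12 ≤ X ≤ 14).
(a) E[X] = 13.2000, Var(X) = 5.2800
(b) P(X = 12) = 0.147598
(c) P(X ≤ 14) = 0.710178
(d) P(12 ≤ X ≤ 14) = 0.482128

We have X ~ Binomial(n=22, p=0.6).

(a) Moments:
E[X] = 13.2000
Var(X) = 5.2800
σ = √Var(X) = 2.2978

(b) Point probability using PMF:
P(X = 12) = 0.147598

(c) Cumulative probability using CDF:
P(X ≤ 14) = F(14) = 0.710178

(d) Range probability:
P(12 ≤ X ≤ 14) = P(X ≤ 14) - P(X ≤ 11)
                   = F(14) - F(11)
                   = 0.710178 - 0.228050
                   = 0.482128

This means approximately 48.2% of outcomes fall in the interval [12, 14].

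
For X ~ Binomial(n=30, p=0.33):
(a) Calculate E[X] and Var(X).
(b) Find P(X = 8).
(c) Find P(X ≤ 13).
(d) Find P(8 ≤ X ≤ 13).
(a) E[X] = 9.9000, Var(X) = 6.6330
(b) P(X = 8) = 0.122781
(c) P(X ≤ 13) = 0.916548
(d) P(8 ≤ X ≤ 13) = 0.740036

We have X ~ Binomial(n=30, p=0.33).

(a) Moments:
E[X] = 9.9000
Var(X) = 6.6330
σ = √Var(X) = 2.5755

(b) Point probability using PMF:
P(X = 8) = 0.122781

(c) Cumulative probability using CDF:
P(X ≤ 13) = F(13) = 0.916548

(d) Range probability:
P(8 ≤ X ≤ 13) = P(X ≤ 13) - P(X ≤ 7)
                   = F(13) - F(7)
                   = 0.916548 - 0.176513
                   = 0.740036

This means approximately 74.0% of outcomes fall in the interval [8, 13].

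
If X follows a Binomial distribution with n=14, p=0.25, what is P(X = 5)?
0.146796

We have X ~ Binomial(n=14, p=0.25).

For a Binomial distribution, the PMF gives us the probability of each outcome.

Using the PMF formula:
P(X = 5) = 0.146796

Rounded to 4 decimal places: 0.1468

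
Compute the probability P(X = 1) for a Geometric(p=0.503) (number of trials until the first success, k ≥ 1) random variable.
0.503000

We have X ~ Geometric(p=0.503) (number of trials until the first success, k ≥ 1).

For a Geometric distribution, the PMF gives us the probability of each outcome.

Using the PMF formula:
P(X = 1) = 0.503000

Rounded to 4 decimal places: 0.5030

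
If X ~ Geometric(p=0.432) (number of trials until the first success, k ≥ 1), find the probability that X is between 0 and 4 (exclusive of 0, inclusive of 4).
0.895914

We have X ~ Geometric(p=0.432) (number of trials until the first success, k ≥ 1).

To find P(0 < X ≤ 4), we use:
P(0 < X ≤ 4) = P(X ≤ 4) - P(X ≤ 0)
                 = F(4) - F(0)
                 = 0.895914 - 0.000000
                 = 0.895914

So there's approximately a 89.6% chance that X falls in this range.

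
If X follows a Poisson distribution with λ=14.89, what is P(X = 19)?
0.054108

We have X ~ Poisson(λ=14.89).

For a Poisson distribution, the PMF gives us the probability of each outcome.

Using the PMF formula:
P(X = 19) = 0.054108

Rounded to 4 decimal places: 0.0541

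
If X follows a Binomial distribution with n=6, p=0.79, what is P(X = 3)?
0.091321

We have X ~ Binomial(n=6, p=0.79).

For a Binomial distribution, the PMF gives us the probability of each outcome.

Using the PMF formula:
P(X = 3) = 0.091321

Rounded to 4 decimal places: 0.0913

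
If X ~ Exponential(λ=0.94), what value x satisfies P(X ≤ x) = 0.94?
2.9930

We have X ~ Exponential(λ=0.94).

We want to find x such that P(X ≤ x) = 0.94.

This is the 94th percentile, which means 94% of values fall below this point.

Using the inverse CDF (quantile function):
x = F⁻¹(0.94) = 2.9930

Verification: P(X ≤ 2.9930) = 0.94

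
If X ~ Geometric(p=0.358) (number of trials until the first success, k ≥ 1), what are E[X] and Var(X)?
E[X] = 2.7933, Var(X) = 5.0092

We have X ~ Geometric(p=0.358) (number of trials until the first success, k ≥ 1).

For a Geometric distribution with p=0.358 (number of trials until the first success, k ≥ 1):

Expected value:
E[X] = 2.7933

Variance:
Var(X) = 5.0092

Standard deviation:
σ = √Var(X) = 2.2381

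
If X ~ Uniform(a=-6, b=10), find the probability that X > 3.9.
0.381250

We have X ~ Uniform(a=-6, b=10).

P(X > 3.9) = 1 - P(X ≤ 3.9)
                = 1 - F(3.9)
                = 1 - 0.618750
                = 0.381250

So there's approximately a 38.1% chance that X exceeds 3.9.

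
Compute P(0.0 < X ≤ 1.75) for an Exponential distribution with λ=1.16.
0.868664

We have X ~ Exponential(λ=1.16).

To find P(0.0 < X ≤ 1.75), we use:
P(0.0 < X ≤ 1.75) = P(X ≤ 1.75) - P(X ≤ 0.0)
                 = F(1.75) - F(0.0)
                 = 0.868664 - 0.000000
                 = 0.868664

So there's approximately a 86.9% chance that X falls in this range.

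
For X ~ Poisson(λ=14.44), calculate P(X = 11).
0.076361

We have X ~ Poisson(λ=14.44).

For a Poisson distribution, the PMF gives us the probability of each outcome.

Using the PMF formula:
P(X = 11) = 0.076361

Rounded to 4 decimal places: 0.0764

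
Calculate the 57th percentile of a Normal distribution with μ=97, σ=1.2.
97.2116

We have X ~ Normal(μ=97, σ=1.2).

We want to find x such that P(X ≤ x) = 0.57.

This is the 57th percentile, which means 57% of values fall below this point.

Using the inverse CDF (quantile function):
x = F⁻¹(0.57) = 97.2116

Verification: P(X ≤ 97.2116) = 0.57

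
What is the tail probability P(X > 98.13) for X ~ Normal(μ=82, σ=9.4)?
0.043085

We have X ~ Normal(μ=82, σ=9.4).

P(X > 98.13) = 1 - P(X ≤ 98.13)
                = 1 - F(98.13)
                = 1 - 0.956915
                = 0.043085

So there's approximately a 4.3% chance that X exceeds 98.13.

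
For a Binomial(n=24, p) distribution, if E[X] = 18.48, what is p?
p = 0.77

For a Binomial(n, p) distribution:
E[X] = n × p

Given n = 24 and E[X] = 18.48:
18.48 = 24 × p
p = 18.48 / 24 = 0.77

Verification: Binomial(24, 0.77) has E[X] = 18.48 ✓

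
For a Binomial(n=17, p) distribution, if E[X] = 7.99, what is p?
p = 0.47

For a Binomial(n, p) distribution:
E[X] = n × p

Given n = 17 and E[X] = 7.99:
7.99 = 17 × p
p = 7.99 / 17 = 0.47

Verification: Binomial(17, 0.47) has E[X] = 7.99 ✓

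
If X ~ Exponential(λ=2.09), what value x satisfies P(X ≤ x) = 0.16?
0.0834

We have X ~ Exponential(λ=2.09).

We want to find x such that P(X ≤ x) = 0.16.

This is the 16th percentile, which means 16% of values fall below this point.

Using the inverse CDF (quantile function):
x = F⁻¹(0.16) = 0.0834

Verification: P(X ≤ 0.0834) = 0.16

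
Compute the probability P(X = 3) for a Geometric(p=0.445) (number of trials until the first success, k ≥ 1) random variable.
0.137071

We have X ~ Geometric(p=0.445) (number of trials until the first success, k ≥ 1).

For a Geometric distribution, the PMF gives us the probability of each outcome.

Using the PMF formula:
P(X = 3) = 0.137071

Rounded to 4 decimal places: 0.1371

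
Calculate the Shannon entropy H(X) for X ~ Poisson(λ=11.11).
2.6150 nats

We have X ~ Poisson(λ=11.11).

The Shannon entropy measures the uncertainty or information content of the distribution.

For a Poisson distribution with λ=11.11:
H(X) = 2.6150 nats

(In bits, this would be 3.7726 bits.)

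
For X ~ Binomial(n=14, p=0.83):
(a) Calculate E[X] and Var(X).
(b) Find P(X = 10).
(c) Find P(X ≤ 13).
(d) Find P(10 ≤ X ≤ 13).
(a) E[X] = 11.6200, Var(X) = 1.9754
(b) P(X = 10) = 0.129721
(c) P(X ≤ 13) = 0.926363
(d) P(10 ≤ X ≤ 13) = 0.852289

We have X ~ Binomial(n=14, p=0.83).

(a) Moments:
E[X] = 11.6200
Var(X) = 1.9754
σ = √Var(X) = 1.4055

(b) Point probability using PMF:
P(X = 10) = 0.129721

(c) Cumulative probability using CDF:
P(X ≤ 13) = F(13) = 0.926363

(d) Range probability:
P(10 ≤ X ≤ 13) = P(X ≤ 13) - P(X ≤ 9)
                   = F(13) - F(9)
                   = 0.926363 - 0.074075
                   = 0.852289

This means approximately 85.2% of outcomes fall in the interval [10, 13].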